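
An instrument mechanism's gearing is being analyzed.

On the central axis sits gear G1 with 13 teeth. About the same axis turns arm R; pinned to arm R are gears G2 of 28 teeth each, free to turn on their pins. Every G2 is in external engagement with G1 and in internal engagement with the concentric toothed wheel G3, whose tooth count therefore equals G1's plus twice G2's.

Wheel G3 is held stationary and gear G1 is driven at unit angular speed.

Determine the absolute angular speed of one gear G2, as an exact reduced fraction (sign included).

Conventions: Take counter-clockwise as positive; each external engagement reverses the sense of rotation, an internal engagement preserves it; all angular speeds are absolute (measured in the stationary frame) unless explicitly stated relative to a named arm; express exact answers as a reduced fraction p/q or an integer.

topology: planetary set — G1 13T / G2 28T / G3 69T, arm = carrier (Willis)
ring teeth: 13 + 2·28 = 69
13(ω_sun−ω_arm) = −69(ω_ring−ω_arm),  ω_ring = 0, ω_sun = 1
13(1−ω_arm) = −69(0−ω_arm)  ⇒  82·ω_arm = 13  ⇒  ω_arm = 13/82
sun–planet mesh: 13·(1−13/82) = −28·(ω_p−ω_arm)  ⇒  ω_p−ω_arm = -897/2296
ω_p = 13/82 − 897/2296 = -13/56
exact speed ratio = -13/56

-13/56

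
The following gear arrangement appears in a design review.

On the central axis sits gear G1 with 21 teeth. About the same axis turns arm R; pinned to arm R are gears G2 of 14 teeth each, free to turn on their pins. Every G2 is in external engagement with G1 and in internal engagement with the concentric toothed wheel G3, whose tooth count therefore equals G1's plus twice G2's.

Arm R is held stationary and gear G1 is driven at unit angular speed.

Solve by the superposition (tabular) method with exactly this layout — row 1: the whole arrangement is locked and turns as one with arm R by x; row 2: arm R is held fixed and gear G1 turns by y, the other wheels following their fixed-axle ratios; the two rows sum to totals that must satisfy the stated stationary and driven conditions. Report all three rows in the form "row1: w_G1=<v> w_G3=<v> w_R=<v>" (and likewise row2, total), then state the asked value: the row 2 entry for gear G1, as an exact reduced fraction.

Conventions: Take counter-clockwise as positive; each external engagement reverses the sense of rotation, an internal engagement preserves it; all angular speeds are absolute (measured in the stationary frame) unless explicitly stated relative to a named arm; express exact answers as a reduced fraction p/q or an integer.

row1: w_G1=0 w_G3=0 w_R=0
row2: w_G1=1 w_G3=-3/7 w_R=0
total: w_G1=1 w_G3=-3/7 w_R=0
asked value: 1

topology: planetary set — G1 21T / G2 14T / G3 49T, arm = carrier (Willis)
row 1 (train locked, turned with arm): all members turn x
row 2 — arm fixed, fixed-axis ratios: sun y, ring −(21/49)·y, arm 0
boundary: total ω_arm = x = 0 and total ω_sun = x + y = 1  ⇒  y = 1, x = 0
row 2 ring = −(21/49)·1 = -3/7
totals (row 1 + row 2): sun 0 + 1 = 1, ring 0 + (-3/7) = -3/7, arm 0 + 0 = 0
asked cell (row2, sun) = 1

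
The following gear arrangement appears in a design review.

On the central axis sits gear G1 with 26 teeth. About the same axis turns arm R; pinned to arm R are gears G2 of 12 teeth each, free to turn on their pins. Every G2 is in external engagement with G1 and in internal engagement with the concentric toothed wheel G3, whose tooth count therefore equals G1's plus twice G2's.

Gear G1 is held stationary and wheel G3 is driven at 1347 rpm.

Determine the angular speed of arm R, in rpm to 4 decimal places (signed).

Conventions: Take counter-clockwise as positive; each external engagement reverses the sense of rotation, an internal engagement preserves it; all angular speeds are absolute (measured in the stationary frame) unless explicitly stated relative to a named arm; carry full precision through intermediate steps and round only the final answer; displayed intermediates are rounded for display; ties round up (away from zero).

+886.1842 rpm

topology: planetary set — G1 26T / G2 12T / G3 50T, arm = carrier (Willis)
normalise by the input: solve with ω_ring = 1, then scale by 1347 rpm
ring teeth: 26 + 2·12 = 50
26(ω_sun−ω_arm) = −50(ω_ring−ω_arm),  ω_sun = 0, ω_ring = 1
26(0−ω_arm) = −50(1−ω_arm)  ⇒  76·ω_arm = 50  ⇒  ω_arm = 25/38
scale: ω_arm = 25/38 × 1347 rpm = +886.1842 rpm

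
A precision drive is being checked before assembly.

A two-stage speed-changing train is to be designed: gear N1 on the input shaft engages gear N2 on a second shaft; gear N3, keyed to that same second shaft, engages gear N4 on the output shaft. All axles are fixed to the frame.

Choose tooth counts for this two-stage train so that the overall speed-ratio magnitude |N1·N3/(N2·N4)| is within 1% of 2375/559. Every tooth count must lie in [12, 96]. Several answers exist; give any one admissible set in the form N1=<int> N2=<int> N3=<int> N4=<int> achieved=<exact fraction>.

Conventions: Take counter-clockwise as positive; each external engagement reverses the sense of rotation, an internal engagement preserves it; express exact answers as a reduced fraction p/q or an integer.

2-stage fixed-axis compound train for ratio 2375/559
target = 2375/559 in lowest terms: an exact hit needs N1·N3 = k·2375 and N2·N4 = k·559 for one integer k, every count in [12, 96]; additionally prefer no 1:1 stage (N1 ≠ N2, N3 ≠ N4)
k = 1: N1·N3 = 2375 = 25·95, N2·N4 = 559 = 13·43
achieved = 25·95/(13·43) = 2375/559; |achieved − target| = 0 ≤ 95/2236 ✓

N1=25 N2=13 N3=95 N4=43 achieved=2375/559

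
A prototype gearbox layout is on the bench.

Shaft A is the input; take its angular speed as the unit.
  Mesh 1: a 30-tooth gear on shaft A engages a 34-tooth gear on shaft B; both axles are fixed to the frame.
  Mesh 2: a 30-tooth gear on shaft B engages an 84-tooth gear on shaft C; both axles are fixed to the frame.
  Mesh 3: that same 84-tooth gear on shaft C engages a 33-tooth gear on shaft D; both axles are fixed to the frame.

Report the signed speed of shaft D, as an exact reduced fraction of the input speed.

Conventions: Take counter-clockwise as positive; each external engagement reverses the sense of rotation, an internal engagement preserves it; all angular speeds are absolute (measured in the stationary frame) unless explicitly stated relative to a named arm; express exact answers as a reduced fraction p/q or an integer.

3-mesh fixed-axis compound train (all bearings frame-fixed)
mesh 1 [30T→34T]: |ω|/ω_in = 1×30/34 = 15/17, sense flips to −
mesh 2 [30T→84T]: |ω|/ω_in = (15/17)×30/84 = 75/238, sense flips to +
mesh 3 [84T→33T]: |ω|/ω_in = (75/238)×84/33 = 150/187, sense flips to −
signed output speed (× input speed) = -150/187

-150/187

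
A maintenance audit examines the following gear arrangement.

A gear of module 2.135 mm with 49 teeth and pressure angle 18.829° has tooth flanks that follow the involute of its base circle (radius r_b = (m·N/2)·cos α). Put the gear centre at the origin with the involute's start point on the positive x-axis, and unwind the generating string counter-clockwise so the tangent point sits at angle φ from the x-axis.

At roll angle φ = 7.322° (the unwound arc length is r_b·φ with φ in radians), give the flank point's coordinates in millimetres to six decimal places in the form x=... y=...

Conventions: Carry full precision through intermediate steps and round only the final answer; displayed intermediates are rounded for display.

x=49.910930 y=0.034385

single-mesh involute tooth geometry (49T wheel at module 2.135)
pitch radius r_p = m·N/2 = 2.135·49/2 = 52.307500
base radius r_b = r_p·cos α = 52.307500·cos 18.829° = 49.508318
roll angle φ = 7.322° = 0.12779301 rad
x = r_b·(cos φ + φ·sin φ) = 49.910930
y = r_b·(sin φ − φ·cos φ) = 0.034385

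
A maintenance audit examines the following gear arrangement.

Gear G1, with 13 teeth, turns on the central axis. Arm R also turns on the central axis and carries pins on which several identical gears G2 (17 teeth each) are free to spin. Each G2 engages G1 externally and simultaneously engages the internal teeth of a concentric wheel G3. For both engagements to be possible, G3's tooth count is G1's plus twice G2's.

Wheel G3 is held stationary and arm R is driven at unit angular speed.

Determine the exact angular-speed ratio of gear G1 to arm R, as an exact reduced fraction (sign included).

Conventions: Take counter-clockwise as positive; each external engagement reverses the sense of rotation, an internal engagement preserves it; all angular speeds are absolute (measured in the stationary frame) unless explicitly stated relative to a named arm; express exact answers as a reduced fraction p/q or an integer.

60/13

recognized (axles ride arm R): planetary set, 13/17/47 teeth
ring teeth: 13 + 2·17 = 47
13(ω_sun−ω_arm) = −47(ω_ring−ω_arm),  ω_ring = 0, ω_arm = 1
ω_sun = 1 − (47/13)(0−1) = 60/13
ω_out/ω_in = 60/13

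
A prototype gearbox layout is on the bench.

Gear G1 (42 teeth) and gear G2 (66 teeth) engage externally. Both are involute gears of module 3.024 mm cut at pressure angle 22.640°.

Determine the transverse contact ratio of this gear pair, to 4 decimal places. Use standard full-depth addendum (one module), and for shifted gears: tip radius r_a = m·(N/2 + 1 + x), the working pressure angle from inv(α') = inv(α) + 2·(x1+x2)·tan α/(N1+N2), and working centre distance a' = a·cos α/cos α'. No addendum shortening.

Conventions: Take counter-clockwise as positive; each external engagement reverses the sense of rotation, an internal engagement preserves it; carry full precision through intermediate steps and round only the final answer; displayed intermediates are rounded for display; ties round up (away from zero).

single-mesh involute tooth geometry (42T engaging 66T at module 3.024)
base radii: r_b1 = 58.610490, r_b2 = 92.102198
tip radii: r_a1 = 66.528000, r_a2 = 102.816000
no profile shift: α' = α, a' = a
action lengths: √(r_a1²−r_b1²) = 31.476741, √(r_a2²−r_b2²) = 45.698084
base pitch p_b = π·m·cos α = 8.768109
CR = (31.476741 + 45.698084 − 163.296000·sin 22.64000°)/8.768109 = 1.632701
contact ratio ≈ 1.6327

1.6327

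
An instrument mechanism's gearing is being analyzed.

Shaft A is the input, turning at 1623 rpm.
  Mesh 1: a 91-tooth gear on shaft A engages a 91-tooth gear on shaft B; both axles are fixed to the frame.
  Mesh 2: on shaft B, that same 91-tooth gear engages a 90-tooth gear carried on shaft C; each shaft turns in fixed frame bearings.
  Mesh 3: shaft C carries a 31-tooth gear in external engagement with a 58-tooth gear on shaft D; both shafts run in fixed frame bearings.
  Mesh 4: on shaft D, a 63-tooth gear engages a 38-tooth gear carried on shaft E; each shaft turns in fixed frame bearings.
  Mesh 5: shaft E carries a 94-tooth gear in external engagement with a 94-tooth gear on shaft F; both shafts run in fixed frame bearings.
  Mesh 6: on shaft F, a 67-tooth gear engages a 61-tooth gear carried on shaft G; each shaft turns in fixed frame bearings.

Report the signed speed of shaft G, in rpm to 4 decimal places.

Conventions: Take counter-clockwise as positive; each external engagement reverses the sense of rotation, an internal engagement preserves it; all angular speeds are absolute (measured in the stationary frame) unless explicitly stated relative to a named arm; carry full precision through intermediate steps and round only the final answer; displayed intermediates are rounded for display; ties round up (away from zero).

6-mesh fixed-axis compound train (all bearings frame-fixed)
mesh 1 [91T→91T]: ω = 1623.0000×91/91 = 1623.0000 rpm, sense flips to −
mesh 2 [91T→90T]: ω = 1623.0000×91/90 = 1641.0333 rpm, sense flips to +
mesh 3 [31T→58T]: ω = 1641.0333×31/58 = 877.1040 rpm, sense flips to −
mesh 4 [63T→38T]: ω = 877.1040×63/38 = 1454.1461 rpm, sense flips to +
mesh 5 [94T→94T]: ω = 1454.1461×94/94 = 1454.1461 rpm, sense flips to −
mesh 6 [67T→61T]: ω = 1454.1461×67/61 = 1597.1769 rpm, sense flips to +
signed output speed = +1597.1769 rpm

+1597.1769 rpm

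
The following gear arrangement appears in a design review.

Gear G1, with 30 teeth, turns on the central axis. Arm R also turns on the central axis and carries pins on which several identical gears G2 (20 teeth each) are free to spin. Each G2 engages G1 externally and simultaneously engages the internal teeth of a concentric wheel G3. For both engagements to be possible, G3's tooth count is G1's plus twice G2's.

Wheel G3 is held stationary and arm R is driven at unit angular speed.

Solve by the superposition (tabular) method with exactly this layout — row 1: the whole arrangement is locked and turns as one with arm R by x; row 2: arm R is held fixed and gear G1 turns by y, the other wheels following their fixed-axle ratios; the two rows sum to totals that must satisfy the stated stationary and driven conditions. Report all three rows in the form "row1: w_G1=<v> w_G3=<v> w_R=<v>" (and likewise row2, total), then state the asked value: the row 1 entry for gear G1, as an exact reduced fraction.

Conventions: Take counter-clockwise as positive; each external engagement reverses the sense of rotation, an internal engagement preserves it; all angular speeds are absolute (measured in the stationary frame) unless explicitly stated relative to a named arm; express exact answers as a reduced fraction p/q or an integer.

row1: w_G1=1 w_G3=1 w_R=1
row2: w_G1=7/3 w_G3=-1 w_R=0
total: w_G1=10/3 w_G3=0 w_R=1
asked value: 1

topology: planetary set — G1 30T / G2 20T / G3 70T, arm = carrier (Willis)
row 1 — lock + rotate with arm: ω_sun = ω_ring = ω_arm = x
row 2 (arm held, sun turns y): ω_ring = −(30/70)·y, ω_arm = 0
boundary: total ω_ring = x − (30/70)·y = 0 and total ω_arm = x = 1  ⇒  y = 7/3, x = 1
row 2 ring = −(30/70)·7/3 = -1
totals (row 1 + row 2): sun 1 + 7/3 = 10/3, ring 1 + (-1) = 0, arm 1 + 0 = 1
asked cell (row1, sun) = 1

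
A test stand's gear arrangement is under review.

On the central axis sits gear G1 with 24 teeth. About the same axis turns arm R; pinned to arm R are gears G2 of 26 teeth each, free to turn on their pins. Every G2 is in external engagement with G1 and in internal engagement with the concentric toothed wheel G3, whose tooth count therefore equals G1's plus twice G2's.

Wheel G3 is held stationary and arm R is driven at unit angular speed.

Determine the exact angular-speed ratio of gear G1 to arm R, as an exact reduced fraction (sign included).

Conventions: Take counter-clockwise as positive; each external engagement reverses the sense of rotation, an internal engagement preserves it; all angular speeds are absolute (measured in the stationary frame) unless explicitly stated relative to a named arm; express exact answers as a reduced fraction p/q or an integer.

25/6

recognized (axles ride arm R): planetary set, 24/26/76 teeth
ring teeth: 24 + 2·26 = 76
24(ω_sun−ω_arm) = −76(ω_ring−ω_arm),  ω_ring = 0, ω_arm = 1
ω_sun = 1 − (76/24)(0−1) = 25/6
ω_out/ω_in = 25/6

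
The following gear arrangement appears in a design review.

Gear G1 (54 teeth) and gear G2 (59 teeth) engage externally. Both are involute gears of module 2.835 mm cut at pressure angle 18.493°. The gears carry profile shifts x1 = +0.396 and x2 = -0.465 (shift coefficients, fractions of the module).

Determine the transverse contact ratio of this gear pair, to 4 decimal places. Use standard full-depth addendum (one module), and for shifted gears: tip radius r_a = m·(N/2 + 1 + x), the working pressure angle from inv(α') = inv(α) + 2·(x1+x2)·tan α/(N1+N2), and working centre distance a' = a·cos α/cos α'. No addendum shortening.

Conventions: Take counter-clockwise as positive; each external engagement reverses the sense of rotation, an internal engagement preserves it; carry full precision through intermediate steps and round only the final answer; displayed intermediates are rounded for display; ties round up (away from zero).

1.8464

recognized (one external pair, fixed centres): single-mesh tooth geometry, m = 2.835, N1 = 54, N2 = 59
base radii: r_b1 = 72.592401, r_b2 = 79.313920
tip radii: r_a1 = 80.502660, r_a2 = 85.149225
inv(α') = inv(18.493°) + 2·(+0.396-0.465)·tan α/(54+59) = 0.01128728  ⇒  α' = 18.28120°
a' = a·cos α / cos α' = 160.1775·cos 18.493°/cos 18.28120° = 159.980800
action lengths: √(r_a1²−r_b1²) = 34.799735, √(r_a2²−r_b2²) = 30.978907
base pitch p_b = π·m·cos α = 8.446509
CR = (34.799735 + 30.978907 − 159.980800·sin 18.28120°)/8.446509 = 1.846410
contact ratio ≈ 1.8464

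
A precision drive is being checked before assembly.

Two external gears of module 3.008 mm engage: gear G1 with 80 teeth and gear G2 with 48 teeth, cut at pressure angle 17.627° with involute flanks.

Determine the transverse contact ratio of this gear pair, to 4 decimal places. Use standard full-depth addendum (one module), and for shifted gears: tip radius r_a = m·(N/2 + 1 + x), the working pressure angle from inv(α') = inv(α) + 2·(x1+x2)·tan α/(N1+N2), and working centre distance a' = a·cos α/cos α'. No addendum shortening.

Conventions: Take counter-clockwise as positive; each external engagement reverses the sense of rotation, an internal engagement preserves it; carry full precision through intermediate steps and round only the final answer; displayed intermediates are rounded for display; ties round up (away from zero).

1.9373

topology: single-mesh involute geometry — m = 3.008, 80T/48T pair
base radii: r_b1 = 114.670744, r_b2 = 68.802447
tip radii: r_a1 = 123.328000, r_a2 = 75.200000
no profile shift: α' = α, a' = a
action lengths: √(r_a1²−r_b1²) = 45.391806, √(r_a2²−r_b2²) = 30.352320
base pitch p_b = π·m·cos α = 9.006219
CR = (45.391806 + 30.352320 − 192.512000·sin 17.62700°)/9.006219 = 1.937309
contact ratio ≈ 1.9373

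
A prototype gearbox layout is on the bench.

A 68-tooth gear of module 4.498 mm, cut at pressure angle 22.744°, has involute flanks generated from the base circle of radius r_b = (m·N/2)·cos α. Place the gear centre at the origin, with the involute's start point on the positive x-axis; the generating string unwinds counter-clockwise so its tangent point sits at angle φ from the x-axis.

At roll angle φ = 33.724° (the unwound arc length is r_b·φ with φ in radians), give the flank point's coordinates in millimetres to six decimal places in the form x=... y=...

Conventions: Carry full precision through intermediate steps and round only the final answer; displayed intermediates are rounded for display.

x=163.395854 y=9.258700

class = single-mesh tooth geometry [base-circle involute, m = 4.498, 68T]
pitch radius r_p = m·N/2 = 4.498·68/2 = 152.932000
base radius r_b = r_p·cos α = 152.932000·cos 22.744° = 141.040231
roll angle φ = 33.724° = 0.58859484 rad
x = r_b·(cos φ + φ·sin φ) = 163.395854
y = r_b·(sin φ − φ·cos φ) = 9.258700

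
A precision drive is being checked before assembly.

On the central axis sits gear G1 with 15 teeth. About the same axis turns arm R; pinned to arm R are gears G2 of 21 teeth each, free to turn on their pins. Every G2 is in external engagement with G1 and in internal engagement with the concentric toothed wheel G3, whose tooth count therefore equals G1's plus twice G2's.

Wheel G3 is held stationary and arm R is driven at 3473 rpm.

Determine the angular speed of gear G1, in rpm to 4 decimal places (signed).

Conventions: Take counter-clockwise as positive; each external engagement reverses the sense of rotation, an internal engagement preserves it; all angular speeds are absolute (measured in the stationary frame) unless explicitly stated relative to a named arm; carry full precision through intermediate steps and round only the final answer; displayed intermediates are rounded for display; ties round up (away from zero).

+16670.4000 rpm

recognized (axles ride arm R): planetary set, 15/21/57 teeth
normalise by the input: solve with ω_arm = 1, then scale by 3473 rpm
ring teeth: 15 + 2·21 = 57
15(ω_sun−ω_arm) = −57(ω_ring−ω_arm),  ω_ring = 0, ω_arm = 1
ω_sun = 1 − (57/15)(0−1) = 24/5
scale: ω_sun = 24/5 × 3473 rpm = +16670.4000 rpm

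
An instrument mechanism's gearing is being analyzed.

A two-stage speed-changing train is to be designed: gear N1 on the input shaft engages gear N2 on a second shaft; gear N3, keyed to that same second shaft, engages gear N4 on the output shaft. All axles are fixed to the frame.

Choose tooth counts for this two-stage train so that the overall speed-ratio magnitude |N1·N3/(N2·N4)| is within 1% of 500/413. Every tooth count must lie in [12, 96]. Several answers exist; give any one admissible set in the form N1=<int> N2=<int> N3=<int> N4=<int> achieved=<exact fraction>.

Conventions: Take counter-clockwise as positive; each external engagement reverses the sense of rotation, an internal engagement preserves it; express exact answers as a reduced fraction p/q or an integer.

topology: fixed-axis compound train — 2 stages, target 500/413
target = 500/413 in lowest terms: an exact hit needs N1·N3 = k·500 and N2·N4 = k·413 for one integer k, every count in [12, 96]; additionally prefer no 1:1 stage (N1 ≠ N2, N3 ≠ N4)
k = 1: no 1:1-free in-range split of k·500 and k·413 into factor pairs; take k = 2
k = 2: N1·N3 = 1000 = 20·50, N2·N4 = 826 = 14·59
achieved = 20·50/(14·59) = 500/413; |achieved − target| = 0 ≤ 5/413 ✓

N1=20 N2=14 N3=50 N4=59 achieved=500/413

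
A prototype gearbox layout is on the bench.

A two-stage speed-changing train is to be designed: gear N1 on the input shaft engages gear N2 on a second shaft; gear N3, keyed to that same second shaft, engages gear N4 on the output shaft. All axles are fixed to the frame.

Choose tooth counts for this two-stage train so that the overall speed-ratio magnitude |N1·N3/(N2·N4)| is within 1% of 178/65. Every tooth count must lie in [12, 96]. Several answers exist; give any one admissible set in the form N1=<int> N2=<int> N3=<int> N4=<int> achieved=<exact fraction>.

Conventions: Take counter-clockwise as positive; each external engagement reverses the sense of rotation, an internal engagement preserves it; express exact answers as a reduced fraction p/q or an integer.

2-stage fixed-axis compound train for ratio 178/65
target = 178/65 in lowest terms: an exact hit needs N1·N3 = k·178 and N2·N4 = k·65 for one integer k, every count in [12, 96]; additionally prefer no 1:1 stage (N1 ≠ N2, N3 ≠ N4)
k = 1…5: no 1:1-free in-range split of k·178 and k·65 into factor pairs; take k = 6
k = 6: N1·N3 = 1068 = 12·89, N2·N4 = 390 = 13·30
achieved = 12·89/(13·30) = 178/65; |achieved − target| = 0 ≤ 89/3250 ✓

N1=12 N2=13 N3=89 N4=30 achieved=178/65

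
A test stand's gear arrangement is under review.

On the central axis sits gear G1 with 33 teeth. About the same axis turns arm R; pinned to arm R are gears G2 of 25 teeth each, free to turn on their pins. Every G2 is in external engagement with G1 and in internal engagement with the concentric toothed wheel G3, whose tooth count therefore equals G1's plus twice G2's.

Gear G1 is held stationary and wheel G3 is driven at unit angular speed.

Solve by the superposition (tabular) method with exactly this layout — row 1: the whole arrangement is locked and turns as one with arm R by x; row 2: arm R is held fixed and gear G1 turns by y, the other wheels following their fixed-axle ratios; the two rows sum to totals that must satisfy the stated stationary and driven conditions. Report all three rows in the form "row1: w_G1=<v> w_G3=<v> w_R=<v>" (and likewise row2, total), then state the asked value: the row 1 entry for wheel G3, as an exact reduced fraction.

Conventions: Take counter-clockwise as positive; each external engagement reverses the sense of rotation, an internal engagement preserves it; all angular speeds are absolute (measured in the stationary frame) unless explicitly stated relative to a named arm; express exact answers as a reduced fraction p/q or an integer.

row1: w_G1=83/116 w_G3=83/116 w_R=83/116
row2: w_G1=-83/116 w_G3=33/116 w_R=0
total: w_G1=0 w_G3=1 w_R=83/116
asked value: 83/116

class = planetary set [G3 = 33+2·25 = 83; Willis about the carrier]
row 1 — lock + rotate with arm: ω_sun = ω_ring = ω_arm = x
row 2: sun turns y, ring = −(33/83)·y, arm 0
boundary: total ω_sun = x + y = 0 and total ω_ring = x − (33/83)·y = 1  ⇒  y = -83/116, x = 83/116
row 2 ring = −(33/83)·(-83/116) = 33/116
totals (row 1 + row 2): sun 83/116 + (-83/116) = 0, ring 83/116 + 33/116 = 1, arm 83/116 + 0 = 83/116
asked cell (row1, ring) = 83/116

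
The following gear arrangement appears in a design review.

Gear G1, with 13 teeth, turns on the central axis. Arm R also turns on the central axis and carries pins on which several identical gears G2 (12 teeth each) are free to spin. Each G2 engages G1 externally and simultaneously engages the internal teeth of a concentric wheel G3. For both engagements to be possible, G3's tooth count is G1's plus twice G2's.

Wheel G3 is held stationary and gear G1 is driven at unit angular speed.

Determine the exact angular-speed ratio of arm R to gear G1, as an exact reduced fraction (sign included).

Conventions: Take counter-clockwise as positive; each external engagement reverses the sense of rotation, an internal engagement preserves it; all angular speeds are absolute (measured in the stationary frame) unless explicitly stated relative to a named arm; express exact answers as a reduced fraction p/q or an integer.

13/50

planetary set (13T centre, 12T on arm, 37T internal) — Willis relation
ring teeth: 13 + 2·12 = 37
13(ω_sun−ω_arm) = −37(ω_ring−ω_arm),  ω_ring = 0, ω_sun = 1
13(1−ω_arm) = −37(0−ω_arm)  ⇒  50·ω_arm = 13  ⇒  ω_arm = 13/50
ω_out/ω_in = 13/50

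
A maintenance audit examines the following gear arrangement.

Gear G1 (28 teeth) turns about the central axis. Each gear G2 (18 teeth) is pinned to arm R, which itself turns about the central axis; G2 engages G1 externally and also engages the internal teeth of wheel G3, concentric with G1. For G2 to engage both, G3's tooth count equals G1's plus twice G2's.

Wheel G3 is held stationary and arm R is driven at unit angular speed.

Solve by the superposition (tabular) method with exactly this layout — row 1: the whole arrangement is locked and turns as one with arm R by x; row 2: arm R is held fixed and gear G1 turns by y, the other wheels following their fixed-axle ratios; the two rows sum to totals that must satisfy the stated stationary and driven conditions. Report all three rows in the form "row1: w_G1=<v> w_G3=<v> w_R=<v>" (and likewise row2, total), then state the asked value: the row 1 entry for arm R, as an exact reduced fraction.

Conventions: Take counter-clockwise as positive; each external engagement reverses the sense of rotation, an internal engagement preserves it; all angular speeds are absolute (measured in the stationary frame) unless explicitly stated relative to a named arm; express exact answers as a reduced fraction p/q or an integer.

row1: w_G1=1 w_G3=1 w_R=1
row2: w_G1=16/7 w_G3=-1 w_R=0
total: w_G1=23/7 w_G3=0 w_R=1
asked value: 1

class = planetary set [G3 = 28+2·18 = 64; Willis about the carrier]
row 1 — lock + rotate with arm: ω_sun = ω_ring = ω_arm = x
row 2 — arm fixed, fixed-axis ratios: sun y, ring −(28/64)·y, arm 0
boundary: total ω_ring = x − (28/64)·y = 0 and total ω_arm = x = 1  ⇒  y = 16/7, x = 1
row 2 ring = −(28/64)·16/7 = -1
totals (row 1 + row 2): sun 1 + 16/7 = 23/7, ring 1 + (-1) = 0, arm 1 + 0 = 1
asked cell (row1, arm) = 1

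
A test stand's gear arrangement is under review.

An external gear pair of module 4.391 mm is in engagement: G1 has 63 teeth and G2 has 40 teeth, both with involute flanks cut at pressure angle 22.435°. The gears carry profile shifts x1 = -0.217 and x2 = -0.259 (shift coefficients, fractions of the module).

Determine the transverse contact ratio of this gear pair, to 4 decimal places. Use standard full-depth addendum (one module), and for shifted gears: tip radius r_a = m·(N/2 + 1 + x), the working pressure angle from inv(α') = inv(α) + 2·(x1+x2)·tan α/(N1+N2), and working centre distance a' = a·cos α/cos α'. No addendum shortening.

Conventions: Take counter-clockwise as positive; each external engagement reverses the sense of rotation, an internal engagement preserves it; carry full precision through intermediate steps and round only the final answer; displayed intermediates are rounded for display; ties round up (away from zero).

1.7280

topology: single-mesh involute geometry — m = 4.391, 63T/40T pair
base radii: r_b1 = 127.847750, r_b2 = 81.173175
tip radii: r_a1 = 141.754653, r_a2 = 91.073731
inv(α') = inv(22.435°) + 2·(-0.217-0.259)·tan α/(63+40) = 0.01750428  ⇒  α' = 21.06178°
a' = a·cos α / cos α' = 226.1365·cos 22.435°/cos 21.06178° = 223.984551
action lengths: √(r_a1²−r_b1²) = 61.231809, √(r_a2²−r_b2²) = 41.295765
base pitch p_b = π·m·cos α = 12.750652
CR = (61.231809 + 41.295765 − 223.984551·sin 21.06178°)/12.750652 = 1.728012
contact ratio ≈ 1.7280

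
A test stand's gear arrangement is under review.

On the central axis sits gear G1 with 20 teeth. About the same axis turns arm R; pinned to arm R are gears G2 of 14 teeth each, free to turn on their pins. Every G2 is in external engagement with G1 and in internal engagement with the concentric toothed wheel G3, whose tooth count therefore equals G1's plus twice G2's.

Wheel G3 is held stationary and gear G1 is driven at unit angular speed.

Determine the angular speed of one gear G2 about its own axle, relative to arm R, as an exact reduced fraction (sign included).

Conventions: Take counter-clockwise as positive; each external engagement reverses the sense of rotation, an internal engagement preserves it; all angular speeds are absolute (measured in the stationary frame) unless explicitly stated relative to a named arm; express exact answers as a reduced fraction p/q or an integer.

class = planetary set [G3 = 20+2·14 = 48; Willis about the carrier]
ring teeth: 20 + 2·14 = 48
20(ω_sun−ω_arm) = −48(ω_ring−ω_arm),  ω_ring = 0, ω_sun = 1
20(1−ω_arm) = −48(0−ω_arm)  ⇒  68·ω_arm = 20  ⇒  ω_arm = 5/17
sun–planet mesh: 20·(1−5/17) = −14·(ω_p−ω_arm)  ⇒  ω_p−ω_arm = -120/119
exact speed ratio = -120/119

-120/119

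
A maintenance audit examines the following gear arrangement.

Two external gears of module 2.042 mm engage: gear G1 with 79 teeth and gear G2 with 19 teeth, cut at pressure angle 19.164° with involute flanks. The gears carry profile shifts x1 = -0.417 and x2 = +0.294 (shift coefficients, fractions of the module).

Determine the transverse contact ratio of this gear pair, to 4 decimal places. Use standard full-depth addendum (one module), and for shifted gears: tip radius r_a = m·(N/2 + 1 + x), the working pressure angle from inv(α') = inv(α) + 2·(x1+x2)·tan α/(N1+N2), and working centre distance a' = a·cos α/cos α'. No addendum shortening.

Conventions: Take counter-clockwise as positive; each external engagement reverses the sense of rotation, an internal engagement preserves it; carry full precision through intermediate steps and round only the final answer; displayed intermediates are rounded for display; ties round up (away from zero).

1.6658

class = single-mesh tooth geometry [involute pair 79T × 19T, m = 2.042]
base radii: r_b1 = 76.189105, r_b2 = 18.323962
tip radii: r_a1 = 81.849486, r_a2 = 22.041348
inv(α') = inv(19.164°) + 2·(-0.417+0.294)·tan α/(79+19) = 0.01218521  ⇒  α' = 18.74014°
a' = a·cos α / cos α' = 100.0580·cos 19.164°/cos 18.74014° = 99.804142
action lengths: √(r_a1²−r_b1²) = 29.909172, √(r_a2²−r_b2²) = 12.249630
base pitch p_b = π·m·cos α = 6.059624
CR = (29.909172 + 12.249630 − 99.804142·sin 18.74014°)/6.059624 = 1.665792
contact ratio ≈ 1.6658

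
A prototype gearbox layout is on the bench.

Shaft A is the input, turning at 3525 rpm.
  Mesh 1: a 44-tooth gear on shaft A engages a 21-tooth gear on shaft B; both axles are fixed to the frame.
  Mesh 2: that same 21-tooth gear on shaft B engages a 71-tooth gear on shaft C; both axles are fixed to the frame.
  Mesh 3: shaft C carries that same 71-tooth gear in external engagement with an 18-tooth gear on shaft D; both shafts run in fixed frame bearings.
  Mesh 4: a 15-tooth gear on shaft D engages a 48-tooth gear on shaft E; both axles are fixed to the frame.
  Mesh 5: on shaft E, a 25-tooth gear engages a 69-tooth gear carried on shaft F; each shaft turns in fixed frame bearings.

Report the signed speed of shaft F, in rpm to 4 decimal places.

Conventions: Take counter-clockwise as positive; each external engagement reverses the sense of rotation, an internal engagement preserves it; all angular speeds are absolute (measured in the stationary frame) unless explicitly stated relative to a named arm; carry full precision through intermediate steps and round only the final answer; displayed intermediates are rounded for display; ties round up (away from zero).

-975.6190 rpm

topology: fixed-axis compound train — 5 meshes, A→F
mesh 1 [44T→21T]: ω = 3525.0000×44/21 = 7385.7143 rpm, sense flips to −
mesh 2 [21T→71T]: ω = 7385.7143×21/71 = 2184.5070 rpm, sense flips to +
mesh 3 [71T→18T]: ω = 2184.5070×71/18 = 8616.6667 rpm, sense flips to −
mesh 4 [15T→48T]: ω = 8616.6667×15/48 = 2692.7083 rpm, sense flips to +
mesh 5 [25T→69T]: ω = 2692.7083×25/69 = 975.6190 rpm, sense flips to −
signed output speed = -975.6190 rpm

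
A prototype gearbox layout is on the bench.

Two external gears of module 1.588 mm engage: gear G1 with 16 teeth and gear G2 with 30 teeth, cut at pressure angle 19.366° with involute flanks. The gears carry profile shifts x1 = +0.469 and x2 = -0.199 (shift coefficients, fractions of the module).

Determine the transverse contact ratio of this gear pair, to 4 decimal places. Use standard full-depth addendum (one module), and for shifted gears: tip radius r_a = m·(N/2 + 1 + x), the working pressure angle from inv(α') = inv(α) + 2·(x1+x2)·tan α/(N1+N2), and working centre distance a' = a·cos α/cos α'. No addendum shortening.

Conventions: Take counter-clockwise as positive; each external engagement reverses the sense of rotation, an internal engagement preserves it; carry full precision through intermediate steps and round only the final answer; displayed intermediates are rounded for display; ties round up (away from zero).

recognized (one external pair, fixed centres): single-mesh tooth geometry, m = 1.588, N1 = 16, N2 = 30
base radii: r_b1 = 11.985203, r_b2 = 22.472255
tip radii: r_a1 = 15.036772, r_a2 = 25.091988
inv(α') = inv(19.366°) + 2·(+0.469-0.199)·tan α/(16+30) = 0.01761444  ⇒  α' = 21.10424°
a' = a·cos α / cos α' = 36.5240·cos 19.366°/cos 21.10424° = 36.934789
action lengths: √(r_a1²−r_b1²) = 9.080718, √(r_a2²−r_b2²) = 11.162689
base pitch p_b = π·m·cos α = 4.706578
CR = (9.080718 + 11.162689 − 36.934789·sin 21.10424°)/4.706578 = 1.475478
contact ratio ≈ 1.4755

1.4755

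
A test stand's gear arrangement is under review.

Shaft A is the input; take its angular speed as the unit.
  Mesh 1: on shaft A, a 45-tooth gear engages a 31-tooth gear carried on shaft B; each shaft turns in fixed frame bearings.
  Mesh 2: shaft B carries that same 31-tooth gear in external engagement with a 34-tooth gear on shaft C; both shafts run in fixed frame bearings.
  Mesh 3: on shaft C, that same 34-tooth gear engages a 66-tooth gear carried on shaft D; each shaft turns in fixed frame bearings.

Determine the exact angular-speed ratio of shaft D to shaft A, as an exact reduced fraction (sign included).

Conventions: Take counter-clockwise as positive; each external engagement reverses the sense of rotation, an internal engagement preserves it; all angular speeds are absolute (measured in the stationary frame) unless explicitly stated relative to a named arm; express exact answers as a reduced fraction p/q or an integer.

class = fixed-axis compound train [3 meshes; 3 ratios multiply, 3 sense flips]
mesh 1 [45T→31T]: running ratio 45/31, sense −
mesh 2 [31T→34T]: running ratio 45/34, sense +
mesh 3 [34T→66T]: running ratio 15/22, sense −
ω_out/ω_in = -15/22

-15/22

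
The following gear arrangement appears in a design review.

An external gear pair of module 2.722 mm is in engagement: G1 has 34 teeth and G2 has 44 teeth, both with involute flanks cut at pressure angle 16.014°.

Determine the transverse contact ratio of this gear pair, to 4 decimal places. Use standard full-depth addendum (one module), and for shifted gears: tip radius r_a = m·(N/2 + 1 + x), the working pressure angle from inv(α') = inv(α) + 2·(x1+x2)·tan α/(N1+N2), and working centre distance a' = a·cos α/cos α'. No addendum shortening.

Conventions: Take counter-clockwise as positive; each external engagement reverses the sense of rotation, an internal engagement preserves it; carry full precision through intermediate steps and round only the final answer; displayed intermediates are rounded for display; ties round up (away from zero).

1.9329

single-mesh involute tooth geometry (34T engaging 44T at module 2.722)
base radii: r_b1 = 44.478306, r_b2 = 57.560160
tip radii: r_a1 = 48.996000, r_a2 = 62.606000
no profile shift: α' = α, a' = a
action lengths: √(r_a1²−r_b1²) = 20.549655, √(r_a2²−r_b2²) = 24.623955
base pitch p_b = π·m·cos α = 8.219572
CR = (20.549655 + 24.623955 − 106.158000·sin 16.01400°)/8.219572 = 1.932895
contact ratio ≈ 1.9329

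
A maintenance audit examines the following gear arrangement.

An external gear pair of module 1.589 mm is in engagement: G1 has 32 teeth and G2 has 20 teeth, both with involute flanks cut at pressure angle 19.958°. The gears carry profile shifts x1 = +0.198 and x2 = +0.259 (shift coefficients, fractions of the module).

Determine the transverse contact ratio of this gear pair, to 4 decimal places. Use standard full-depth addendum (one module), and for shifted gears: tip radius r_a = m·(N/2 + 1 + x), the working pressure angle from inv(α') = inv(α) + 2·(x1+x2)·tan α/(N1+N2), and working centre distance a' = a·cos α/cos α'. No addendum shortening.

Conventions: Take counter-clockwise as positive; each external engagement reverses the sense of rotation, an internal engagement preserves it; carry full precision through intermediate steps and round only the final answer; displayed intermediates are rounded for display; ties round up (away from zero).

1.5145

class = single-mesh tooth geometry [involute pair 32T × 20T, m = 1.589]
base radii: r_b1 = 23.897113, r_b2 = 14.935696
tip radii: r_a1 = 27.327622, r_a2 = 17.890551
inv(α') = inv(19.958°) + 2·(+0.198+0.259)·tan α/(32+20) = 0.02119039  ⇒  α' = 22.39119°
a' = a·cos α / cos α' = 41.3140·cos 19.958°/cos 22.39119° = 41.999366
action lengths: √(r_a1²−r_b1²) = 13.256203, √(r_a2²−r_b2²) = 9.848696
base pitch p_b = π·m·cos α = 4.692187
CR = (13.256203 + 9.848696 − 41.999366·sin 22.39119°)/4.692187 = 1.514466
contact ratio ≈ 1.5145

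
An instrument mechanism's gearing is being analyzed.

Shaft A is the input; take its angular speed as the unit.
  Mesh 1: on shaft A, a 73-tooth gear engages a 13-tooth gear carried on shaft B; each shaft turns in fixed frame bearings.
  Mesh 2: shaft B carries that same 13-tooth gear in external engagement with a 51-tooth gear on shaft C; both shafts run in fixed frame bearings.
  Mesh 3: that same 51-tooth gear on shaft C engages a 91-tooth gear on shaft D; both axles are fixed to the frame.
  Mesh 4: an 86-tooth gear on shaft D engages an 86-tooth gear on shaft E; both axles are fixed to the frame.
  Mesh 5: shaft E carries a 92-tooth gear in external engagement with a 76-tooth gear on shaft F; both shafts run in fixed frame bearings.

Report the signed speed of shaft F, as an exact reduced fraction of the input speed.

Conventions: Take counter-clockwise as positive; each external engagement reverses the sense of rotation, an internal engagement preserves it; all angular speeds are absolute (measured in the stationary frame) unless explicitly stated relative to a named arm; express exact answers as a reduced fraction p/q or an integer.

5-mesh fixed-axis compound train (all bearings frame-fixed)
mesh 1 [73T→13T]: |ω|/ω_in = 1×73/13 = 73/13, sense flips to −
mesh 2 [13T→51T]: |ω|/ω_in = (73/13)×13/51 = 73/51, sense flips to +
mesh 3 [51T→91T]: |ω|/ω_in = (73/51)×51/91 = 73/91, sense flips to −
mesh 4 [86T→86T]: |ω|/ω_in = (73/91)×86/86 = 73/91, sense flips to +
mesh 5 [92T→76T]: |ω|/ω_in = (73/91)×92/76 = 1679/1729, sense flips to −
signed output speed (× input speed) = -1679/1729

-1679/1729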